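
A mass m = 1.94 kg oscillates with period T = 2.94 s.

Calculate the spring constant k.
T = 2π√(m/k) → k = m(2π/T)² = 1.94×(2π/2.94)² = 8.861 N/m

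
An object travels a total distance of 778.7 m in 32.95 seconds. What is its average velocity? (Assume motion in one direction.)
v_avg = Δd / Δt = 778.7 / 32.95 = 23.63 m/s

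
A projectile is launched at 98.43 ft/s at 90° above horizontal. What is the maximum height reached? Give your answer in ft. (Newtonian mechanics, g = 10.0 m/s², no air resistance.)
H = v₀²sin²(θ)/(2g) (with unit conversion) = 147.7 ft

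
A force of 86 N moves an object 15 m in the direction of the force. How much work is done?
W = Fd = 86×15 = 1290.0 J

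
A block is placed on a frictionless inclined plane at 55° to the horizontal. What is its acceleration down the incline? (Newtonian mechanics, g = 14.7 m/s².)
a = g sin(θ) = 14.7 × sin(55°) = 14.7 × 0.8192 = 12.04 m/s²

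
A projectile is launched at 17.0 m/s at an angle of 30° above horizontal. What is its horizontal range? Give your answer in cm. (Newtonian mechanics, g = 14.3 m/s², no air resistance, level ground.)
R = v₀² sin(2θ) / g (with unit conversion) = 1750.0 cm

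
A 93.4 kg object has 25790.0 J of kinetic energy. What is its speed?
KE = ½mv² → v = √(2KE/m) = √(2×25790.0/93.4) = 23.5 m/s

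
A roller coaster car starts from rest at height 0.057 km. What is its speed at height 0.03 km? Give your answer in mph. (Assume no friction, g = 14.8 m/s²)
mgh₁ = ½mv₂² + mgh₂ → v₂ = √(2g(h₁−h₂)) = √(2×14.8×(57−30)) = 28.27 m/s = 63.24 mph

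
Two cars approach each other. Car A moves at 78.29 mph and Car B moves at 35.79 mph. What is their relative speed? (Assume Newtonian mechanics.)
v_rel = v_A + v_B = 78.29 + 35.79 = 114.1 mph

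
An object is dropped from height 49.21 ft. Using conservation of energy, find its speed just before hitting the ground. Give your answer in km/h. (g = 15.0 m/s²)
mgh = ½mv² → v = √(2gh) = √(2×15.0×15) = 21.21 m/s = 76.37 km/h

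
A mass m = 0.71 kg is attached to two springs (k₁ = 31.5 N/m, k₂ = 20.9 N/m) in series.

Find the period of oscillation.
k_eq = k₁k₂/(k₁+k₂) = 12.56 N/m
T = 2π√(m/k_eq) = 2π√(0.71/12.56) = 1.494 s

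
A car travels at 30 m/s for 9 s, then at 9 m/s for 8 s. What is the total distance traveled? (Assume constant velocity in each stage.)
d₁ = v₁t₁ = 30 × 9 = 270 m
d₂ = v₂t₂ = 9 × 8 = 72 m
d_total = 270 + 72 = 342 m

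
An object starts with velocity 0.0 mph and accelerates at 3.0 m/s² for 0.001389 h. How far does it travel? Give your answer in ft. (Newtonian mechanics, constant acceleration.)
d = v₀t + ½at² (with unit conversion) = 123.1 ft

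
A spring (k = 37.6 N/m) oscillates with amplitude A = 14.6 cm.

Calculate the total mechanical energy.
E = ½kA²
E = ½kA² = ½×37.6×(0.146)² = 0.4007 J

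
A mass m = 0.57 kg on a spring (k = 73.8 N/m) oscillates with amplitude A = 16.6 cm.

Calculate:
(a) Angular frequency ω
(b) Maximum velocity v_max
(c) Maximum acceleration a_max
ω = √(k/m) = √(73.8/0.57) = 11.38 rad/s
v_max = ωA = 11.38×0.166 = 1.889 m/s
a_max = ω²A = 11.38²×0.166 = 21.49 m/s²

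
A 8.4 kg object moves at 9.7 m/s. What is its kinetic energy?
KE = ½mv² = ½×8.4×9.7² = 395.178 J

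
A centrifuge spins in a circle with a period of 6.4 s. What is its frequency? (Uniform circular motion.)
f = 1/T = 1/6.4 = 0.1562 Hz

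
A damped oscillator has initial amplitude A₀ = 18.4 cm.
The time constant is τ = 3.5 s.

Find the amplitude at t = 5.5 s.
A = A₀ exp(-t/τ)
A = A₀ exp(−t/τ) = 18.4×exp(−5.5/3.5) = 3.823 cm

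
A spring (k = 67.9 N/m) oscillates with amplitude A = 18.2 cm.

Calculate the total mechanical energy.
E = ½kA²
E = ½kA² = ½×67.9×(0.182)² = 1.125 J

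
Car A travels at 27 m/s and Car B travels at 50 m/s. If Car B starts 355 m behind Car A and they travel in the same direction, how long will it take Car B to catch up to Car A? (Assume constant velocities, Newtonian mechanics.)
Relative speed: v_rel = 50 - 27 = 23 m/s
Time to catch: t = d₀/v_rel = 355/23 = 15.43 s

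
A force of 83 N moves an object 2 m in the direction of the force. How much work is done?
W = Fd = 83×2 = 166.0 J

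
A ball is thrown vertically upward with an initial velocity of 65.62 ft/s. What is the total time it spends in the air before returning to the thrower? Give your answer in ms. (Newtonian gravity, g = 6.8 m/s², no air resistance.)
t_total = 2v₀/g (with unit conversion) = 5883.0 ms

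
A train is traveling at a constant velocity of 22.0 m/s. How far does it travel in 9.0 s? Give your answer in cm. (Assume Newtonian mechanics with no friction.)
d = vt (with unit conversion) = 19800.0 cm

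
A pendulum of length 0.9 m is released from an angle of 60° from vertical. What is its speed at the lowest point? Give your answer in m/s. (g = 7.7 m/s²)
h = L(1 − cosθ) = 0.9×(1 − cos60°) = 0.45 m
v = √(2gh) = √(2×7.7×0.45) = 2.632 m/s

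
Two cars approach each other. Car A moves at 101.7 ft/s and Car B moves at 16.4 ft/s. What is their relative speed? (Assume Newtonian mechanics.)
v_rel = v_A + v_B = 101.7 + 16.4 = 118.1 ft/s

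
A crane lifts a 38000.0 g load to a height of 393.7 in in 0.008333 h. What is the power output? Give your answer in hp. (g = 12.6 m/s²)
W = mgh = 38×12.6×10 = 4788 J
P = W/t = 4788/30 = 159.6 W = 0.214 hp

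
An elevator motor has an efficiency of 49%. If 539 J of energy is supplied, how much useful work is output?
W_out = η × W_in = 0.49 × 539 = 264.11 J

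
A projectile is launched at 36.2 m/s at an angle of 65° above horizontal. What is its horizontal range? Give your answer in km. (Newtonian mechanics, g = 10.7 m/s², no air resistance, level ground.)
R = v₀² sin(2θ) / g (with unit conversion) = 0.09382 km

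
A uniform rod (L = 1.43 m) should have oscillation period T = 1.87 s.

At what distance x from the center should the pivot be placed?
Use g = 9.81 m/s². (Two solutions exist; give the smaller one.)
T = 2π√((L²/12 + x²)/(gx)). Let c = T²g/(4π²) = 0.8689.
x² − cx + L²/12 = 0 → x = (c − √(c² − L²/3))/2 = 0.299 m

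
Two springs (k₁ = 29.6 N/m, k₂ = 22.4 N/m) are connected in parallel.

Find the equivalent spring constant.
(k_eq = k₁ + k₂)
k_eq = k₁ + k₂ = 29.6 + 22.4 = 52 N/m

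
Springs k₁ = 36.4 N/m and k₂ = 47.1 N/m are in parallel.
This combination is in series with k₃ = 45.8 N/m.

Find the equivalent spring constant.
k₁₂ = k₁ + k₂ = 83.5 N/m (parallel)
1/k_eq = 1/k₁₂ + 1/k₃ → k_eq = 29.58 N/m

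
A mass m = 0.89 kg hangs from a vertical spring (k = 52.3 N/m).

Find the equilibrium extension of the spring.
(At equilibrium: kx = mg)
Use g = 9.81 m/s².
x_eq = mg/k = 0.89×9.81/52.3 = 0.1669 m = 16.69 cm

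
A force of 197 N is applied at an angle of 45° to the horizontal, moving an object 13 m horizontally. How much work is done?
W = Fd cosθ = 197×13×cos(45°) = 1810.9 J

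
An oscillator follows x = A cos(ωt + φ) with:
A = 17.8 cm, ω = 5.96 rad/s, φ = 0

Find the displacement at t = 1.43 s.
x = A cos(ωt + φ) = 17.8×cos(5.96×1.43 + 0) = -11.04 cm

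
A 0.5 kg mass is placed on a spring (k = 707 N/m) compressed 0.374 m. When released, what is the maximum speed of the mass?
½kx² = ½mv² → v = x√(k/m) = 0.374×√(707/0.5) = 14.06 m/s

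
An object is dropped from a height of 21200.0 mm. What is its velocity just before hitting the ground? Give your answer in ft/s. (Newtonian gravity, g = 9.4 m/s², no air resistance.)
v = √(2gh) (with unit conversion) = 65.5 ft/s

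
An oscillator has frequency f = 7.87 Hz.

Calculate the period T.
T = 1/f = 1/7.87 = 0.1271 s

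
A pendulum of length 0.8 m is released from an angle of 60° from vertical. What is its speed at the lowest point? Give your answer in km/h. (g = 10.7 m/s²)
h = L(1 − cosθ) = 0.8×(1 − cos60°) = 0.4 m
v = √(2gh) = √(2×10.7×0.4) = 2.926 m/s = 10.53 km/h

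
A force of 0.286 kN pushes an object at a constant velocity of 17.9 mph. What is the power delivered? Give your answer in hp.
P = Fv = 286 N × 8.002 m/s = 2289 W = 3.069 hp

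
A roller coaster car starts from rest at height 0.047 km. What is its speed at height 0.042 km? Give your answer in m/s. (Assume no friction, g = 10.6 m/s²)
mgh₁ = ½mv₂² + mgh₂ → v₂ = √(2g(h₁−h₂)) = √(2×10.6×(47−42)) = 10.3 m/s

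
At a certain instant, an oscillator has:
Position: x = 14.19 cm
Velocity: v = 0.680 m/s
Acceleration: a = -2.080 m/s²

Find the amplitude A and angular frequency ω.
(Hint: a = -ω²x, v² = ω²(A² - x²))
a = −ω²x → ω = √(|a|/x) = √(2.08/0.1419) = 3.829 rad/s
v² = ω²(A² − x²) → A = √(x² + v²/ω²) = √(0.1419² + 0.68²/3.829²) = 0.2273 m = 22.73 cm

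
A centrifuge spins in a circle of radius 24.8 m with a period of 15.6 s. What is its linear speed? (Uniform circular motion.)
v = 2πr/T = 2π×24.8/15.6 = 9.99 m/s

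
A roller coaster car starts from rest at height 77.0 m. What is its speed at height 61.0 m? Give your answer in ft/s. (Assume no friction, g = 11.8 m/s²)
mgh₁ = ½mv₂² + mgh₂ → v₂ = √(2g(h₁−h₂)) = √(2×11.8×(77−61)) = 19.43 m/s = 63.75 ft/s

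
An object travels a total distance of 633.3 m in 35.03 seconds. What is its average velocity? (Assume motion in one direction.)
v_avg = Δd / Δt = 633.3 / 35.03 = 18.08 m/s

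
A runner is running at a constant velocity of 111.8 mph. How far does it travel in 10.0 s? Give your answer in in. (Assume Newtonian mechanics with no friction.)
d = vt (with unit conversion) = 19680.0 in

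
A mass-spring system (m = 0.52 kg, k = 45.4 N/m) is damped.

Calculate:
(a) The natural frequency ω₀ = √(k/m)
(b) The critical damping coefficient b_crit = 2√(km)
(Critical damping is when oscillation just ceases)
ω₀ = √(k/m) = √(45.4/0.52) = 9.344 rad/s
b_crit = 2√(km) = 2√(45.4×0.52) = 9.718 kg/s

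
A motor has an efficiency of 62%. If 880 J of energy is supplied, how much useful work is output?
W_out = η × W_in = 0.62 × 880 = 545.6 J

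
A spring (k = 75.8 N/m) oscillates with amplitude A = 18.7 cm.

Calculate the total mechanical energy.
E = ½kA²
E = ½kA² = ½×75.8×(0.187)² = 1.325 J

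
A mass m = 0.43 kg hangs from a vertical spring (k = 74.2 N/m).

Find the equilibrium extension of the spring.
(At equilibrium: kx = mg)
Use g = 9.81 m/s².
x_eq = mg/k = 0.43×9.81/74.2 = 0.05685 m = 5.685 cm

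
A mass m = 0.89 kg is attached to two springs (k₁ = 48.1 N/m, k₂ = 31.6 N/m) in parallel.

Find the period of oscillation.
k_eq = k₁+k₂ = 79.7 N/m
T = 2π√(m/k_eq) = 2π√(0.89/79.7) = 0.664 s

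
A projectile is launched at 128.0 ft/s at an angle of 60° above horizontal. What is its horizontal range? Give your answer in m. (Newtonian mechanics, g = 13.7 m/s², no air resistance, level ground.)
R = v₀² sin(2θ) / g (with unit conversion) = 96.22 m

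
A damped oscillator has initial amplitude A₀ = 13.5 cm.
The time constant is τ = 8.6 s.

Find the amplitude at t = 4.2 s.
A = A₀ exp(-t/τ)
A = A₀ exp(−t/τ) = 13.5×exp(−4.2/8.6) = 8.284 cm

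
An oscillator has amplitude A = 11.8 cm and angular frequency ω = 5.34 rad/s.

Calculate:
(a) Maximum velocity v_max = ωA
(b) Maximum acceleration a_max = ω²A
v_max = ωA = 5.34×0.118 = 0.6301 m/s
a_max = ω²A = 5.34²×0.118 = 3.365 m/s²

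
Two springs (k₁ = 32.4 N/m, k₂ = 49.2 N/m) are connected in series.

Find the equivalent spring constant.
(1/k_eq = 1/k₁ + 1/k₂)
1/k_eq = 1/32.4 + 1/49.2 = 0.051189; k_eq = 19.54 N/m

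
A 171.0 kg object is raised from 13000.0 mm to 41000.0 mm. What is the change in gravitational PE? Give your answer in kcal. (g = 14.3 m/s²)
ΔPE = mg(h₂ − h₁) = 171 kg × 14.3 m/s² × (41 − 13) m = 6.847e+04 J = 16.36 kcal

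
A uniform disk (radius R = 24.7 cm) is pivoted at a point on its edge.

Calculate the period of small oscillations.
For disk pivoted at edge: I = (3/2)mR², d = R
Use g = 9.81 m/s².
I/m = (3/2)R² = 0.09151 m²; d = R = 0.247 m
T = 2π√((3/2)R²/(gR)) = 2π√(3R/(2g)) = 1.221 s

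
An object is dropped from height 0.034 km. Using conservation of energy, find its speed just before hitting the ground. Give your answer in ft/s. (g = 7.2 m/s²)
mgh = ½mv² → v = √(2gh) = √(2×7.2×34) = 22.13 m/s = 72.59 ft/s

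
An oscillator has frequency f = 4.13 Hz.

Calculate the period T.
T = 1/f = 1/4.13 = 0.2421 s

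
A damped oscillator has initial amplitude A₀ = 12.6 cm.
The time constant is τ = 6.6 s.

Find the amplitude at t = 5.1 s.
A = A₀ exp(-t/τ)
A = A₀ exp(−t/τ) = 12.6×exp(−5.1/6.6) = 5.818 cm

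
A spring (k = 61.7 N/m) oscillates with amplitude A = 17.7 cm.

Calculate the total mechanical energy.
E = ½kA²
E = ½kA² = ½×61.7×(0.177)² = 0.9665 J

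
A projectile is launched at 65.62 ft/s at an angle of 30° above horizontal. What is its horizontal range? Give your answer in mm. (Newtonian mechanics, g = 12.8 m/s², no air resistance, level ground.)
R = v₀² sin(2θ) / g (with unit conversion) = 27070.0 mm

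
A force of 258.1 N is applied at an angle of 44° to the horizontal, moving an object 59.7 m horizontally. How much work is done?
W = Fd cosθ = 258.1×59.7×cos(44°) = 11084.0 J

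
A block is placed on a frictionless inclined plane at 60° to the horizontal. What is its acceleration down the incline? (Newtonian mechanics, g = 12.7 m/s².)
a = g sin(θ) = 12.7 × sin(60°) = 12.7 × 0.866 = 11.0 m/s²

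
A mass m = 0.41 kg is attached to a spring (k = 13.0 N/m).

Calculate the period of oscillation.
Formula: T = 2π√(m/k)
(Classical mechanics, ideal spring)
T = 2π√(m/k) = 2π√(0.41/13.0) = 1.116 s; f = 1/T = 0.8962 Hz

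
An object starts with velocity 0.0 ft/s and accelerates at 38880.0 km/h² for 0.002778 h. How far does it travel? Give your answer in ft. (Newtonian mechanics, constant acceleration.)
d = v₀t + ½at² (with unit conversion) = 492.2 ft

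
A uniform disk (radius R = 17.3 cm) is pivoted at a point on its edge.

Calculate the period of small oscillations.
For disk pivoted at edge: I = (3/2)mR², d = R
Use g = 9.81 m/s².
I/m = (3/2)R² = 0.04489 m²; d = R = 0.173 m
T = 2π√((3/2)R²/(gR)) = 2π√(3R/(2g)) = 1.022 s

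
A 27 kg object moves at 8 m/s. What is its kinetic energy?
KE = ½mv² = ½×27×8² = 864.0 J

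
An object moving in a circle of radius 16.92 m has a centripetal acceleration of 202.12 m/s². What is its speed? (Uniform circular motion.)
v = √(a_c × r) = √(202.12 × 16.92) = 58.48 m/s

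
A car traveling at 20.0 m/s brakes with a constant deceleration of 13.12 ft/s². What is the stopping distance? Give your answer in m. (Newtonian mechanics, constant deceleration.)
d = v₀² / (2a) (with unit conversion) = 50.01 m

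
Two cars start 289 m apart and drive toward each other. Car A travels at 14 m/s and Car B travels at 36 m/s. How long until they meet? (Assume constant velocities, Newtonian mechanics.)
Combined speed: v_combined = 14 + 36 = 50 m/s
Time to meet: t = d/50 = 289/50 = 5.78 s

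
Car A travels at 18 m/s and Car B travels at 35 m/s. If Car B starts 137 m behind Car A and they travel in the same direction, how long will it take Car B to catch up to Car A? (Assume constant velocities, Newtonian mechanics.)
Relative speed: v_rel = 35 - 18 = 17 m/s
Time to catch: t = d₀/v_rel = 137/17 = 8.06 s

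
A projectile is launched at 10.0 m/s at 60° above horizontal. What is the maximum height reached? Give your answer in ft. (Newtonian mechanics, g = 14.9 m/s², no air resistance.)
H = v₀²sin²(θ)/(2g) (with unit conversion) = 8.257 ft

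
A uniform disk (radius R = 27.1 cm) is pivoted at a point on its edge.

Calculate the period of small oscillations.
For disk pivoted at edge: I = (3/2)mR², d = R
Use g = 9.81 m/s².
I/m = (3/2)R² = 0.1102 m²; d = R = 0.271 m
T = 2π√((3/2)R²/(gR)) = 2π√(3R/(2g)) = 1.279 s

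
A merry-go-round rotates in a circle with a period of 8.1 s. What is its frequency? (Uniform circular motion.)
f = 1/T = 1/8.1 = 0.1235 Hz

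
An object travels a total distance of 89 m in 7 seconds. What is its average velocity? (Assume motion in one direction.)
v_avg = Δd / Δt = 89 / 7 = 12.71 m/s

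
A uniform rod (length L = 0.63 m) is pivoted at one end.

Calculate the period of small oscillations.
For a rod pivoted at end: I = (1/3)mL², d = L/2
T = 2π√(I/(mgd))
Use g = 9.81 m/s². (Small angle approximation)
I/m = (1/3)L² = 0.1323 m²; d = L/2 = 0.315 m
T = 2π√(I/(mgd)) = 2π√(0.1323/(9.81×0.315)) = 1.3 s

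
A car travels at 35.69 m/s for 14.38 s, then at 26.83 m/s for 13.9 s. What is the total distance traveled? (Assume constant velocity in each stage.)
d₁ = v₁t₁ = 35.69 × 14.38 = 513.222 m
d₂ = v₂t₂ = 26.83 × 13.9 = 372.937 m
d_total = 513.222 + 372.937 = 886.16 m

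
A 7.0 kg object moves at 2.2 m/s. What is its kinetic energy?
KE = ½mv² = ½×7.0×2.2² = 16.94 J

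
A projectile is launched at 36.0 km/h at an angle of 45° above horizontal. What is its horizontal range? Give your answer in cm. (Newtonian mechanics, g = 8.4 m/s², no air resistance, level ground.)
R = v₀² sin(2θ) / g (with unit conversion) = 1190.0 cm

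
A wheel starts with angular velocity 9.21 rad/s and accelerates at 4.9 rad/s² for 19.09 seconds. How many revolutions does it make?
θ = ω₀t + ½αt² = 9.21×19.09 + ½×4.9×19.09² = 1068.67 rad
Revolutions = θ/(2π) = 1068.67/(2π) = 170.08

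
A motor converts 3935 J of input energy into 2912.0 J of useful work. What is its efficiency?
η = W_out/W_in = 2912.0/3935 = 0.74 = 74.0%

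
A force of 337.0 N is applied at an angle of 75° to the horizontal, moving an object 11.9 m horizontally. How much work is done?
W = Fd cosθ = 337.0×11.9×cos(75°) = 1037.9 J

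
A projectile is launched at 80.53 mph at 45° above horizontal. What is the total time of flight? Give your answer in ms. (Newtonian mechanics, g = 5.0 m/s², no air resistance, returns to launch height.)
T = 2v₀sin(θ)/g (with unit conversion) = 10180.0 ms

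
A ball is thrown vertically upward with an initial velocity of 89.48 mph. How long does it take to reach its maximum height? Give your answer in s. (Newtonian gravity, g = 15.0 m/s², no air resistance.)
t_up = v₀/g (with unit conversion) = 2.667 s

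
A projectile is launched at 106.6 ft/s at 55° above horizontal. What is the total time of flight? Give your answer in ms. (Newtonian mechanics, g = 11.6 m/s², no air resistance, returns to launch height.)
T = 2v₀sin(θ)/g (with unit conversion) = 4589.0 ms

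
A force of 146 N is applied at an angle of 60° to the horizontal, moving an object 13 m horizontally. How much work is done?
W = Fd cosθ = 146×13×cos(60°) = 949.0 J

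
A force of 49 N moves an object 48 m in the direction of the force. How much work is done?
W = Fd = 49×48 = 2352.0 J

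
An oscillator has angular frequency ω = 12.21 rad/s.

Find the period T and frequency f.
T = 2π/ω = 2π/12.21 = 0.5146 s; f = ω/2π = 1.943 Hz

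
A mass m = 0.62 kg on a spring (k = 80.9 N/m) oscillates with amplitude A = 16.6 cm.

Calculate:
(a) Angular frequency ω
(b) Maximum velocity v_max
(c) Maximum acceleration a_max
ω = √(k/m) = √(80.9/0.62) = 11.42 rad/s
v_max = ωA = 11.42×0.166 = 1.896 m/s
a_max = ω²A = 11.42²×0.166 = 21.66 m/s²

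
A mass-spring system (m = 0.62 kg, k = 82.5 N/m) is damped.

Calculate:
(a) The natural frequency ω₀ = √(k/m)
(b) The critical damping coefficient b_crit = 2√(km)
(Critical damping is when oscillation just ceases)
ω₀ = √(k/m) = √(82.5/0.62) = 11.54 rad/s
b_crit = 2√(km) = 2√(82.5×0.62) = 14.3 kg/s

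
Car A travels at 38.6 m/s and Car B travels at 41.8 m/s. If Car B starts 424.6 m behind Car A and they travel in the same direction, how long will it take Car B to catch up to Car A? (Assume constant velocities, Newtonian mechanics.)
Relative speed: v_rel = 41.8 - 38.6 = 3.2 m/s
Time to catch: t = d₀/v_rel = 424.6/3.2 = 132.69 s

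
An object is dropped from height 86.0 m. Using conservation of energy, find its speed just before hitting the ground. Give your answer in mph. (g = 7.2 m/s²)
mgh = ½mv² → v = √(2gh) = √(2×7.2×86) = 35.19 m/s = 78.72 mph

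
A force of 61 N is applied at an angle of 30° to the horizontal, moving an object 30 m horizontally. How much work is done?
W = Fd cosθ = 61×30×cos(30°) = 1584.8 J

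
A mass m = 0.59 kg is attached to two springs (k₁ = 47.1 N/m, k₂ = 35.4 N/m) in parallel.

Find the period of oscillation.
k_eq = k₁+k₂ = 82.5 N/m
T = 2π√(m/k_eq) = 2π√(0.59/82.5) = 0.5313 s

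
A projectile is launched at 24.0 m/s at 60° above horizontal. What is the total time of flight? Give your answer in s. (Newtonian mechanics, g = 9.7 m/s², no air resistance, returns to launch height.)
T = 2v₀sin(θ)/g = 4.285 s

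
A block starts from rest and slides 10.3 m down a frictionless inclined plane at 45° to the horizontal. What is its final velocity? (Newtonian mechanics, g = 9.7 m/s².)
a = g sin(θ) = 9.7 × sin(45°) = 6.86 m/s²
v = √(2ad) = √(2 × 6.86 × 10.3) = 11.89 m/s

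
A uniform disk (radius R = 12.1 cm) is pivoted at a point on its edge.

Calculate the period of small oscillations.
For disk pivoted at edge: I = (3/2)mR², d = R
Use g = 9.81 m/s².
I/m = (3/2)R² = 0.02196 m²; d = R = 0.121 m
T = 2π√((3/2)R²/(gR)) = 2π√(3R/(2g)) = 0.8546 s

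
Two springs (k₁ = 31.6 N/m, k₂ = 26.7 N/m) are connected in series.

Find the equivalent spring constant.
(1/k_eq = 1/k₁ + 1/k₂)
1/k_eq = 1/31.6 + 1/26.7 = 0.069099; k_eq = 14.47 N/m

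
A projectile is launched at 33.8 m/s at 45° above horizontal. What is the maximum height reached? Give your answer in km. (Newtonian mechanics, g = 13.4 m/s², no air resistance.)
H = v₀²sin²(θ)/(2g) (with unit conversion) = 0.02131 km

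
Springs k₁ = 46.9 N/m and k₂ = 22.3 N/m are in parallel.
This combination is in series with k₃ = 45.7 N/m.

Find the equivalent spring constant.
k₁₂ = k₁ + k₂ = 69.2 N/m (parallel)
1/k_eq = 1/k₁₂ + 1/k₃ → k_eq = 27.52 N/m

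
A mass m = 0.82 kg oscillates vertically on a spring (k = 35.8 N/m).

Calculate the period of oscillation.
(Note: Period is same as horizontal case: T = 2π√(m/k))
T = 2π√(m/k) = 2π√(0.82/35.8) = 0.9509 s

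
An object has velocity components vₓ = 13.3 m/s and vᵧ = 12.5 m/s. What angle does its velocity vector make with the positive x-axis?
θ = arctan(vᵧ/vₓ) = arctan(12.5/13.3) = 43.22°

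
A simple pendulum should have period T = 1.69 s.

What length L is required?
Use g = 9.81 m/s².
T = 2π√(L/g) → L = g(T/2π)² = 9.81×(1.69/2π)² = 0.7097 m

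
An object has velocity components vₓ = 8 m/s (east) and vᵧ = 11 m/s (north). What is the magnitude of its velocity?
|v| = √(vₓ² + vᵧ²) = √(8² + 11²) = √(185) = 13.6 m/s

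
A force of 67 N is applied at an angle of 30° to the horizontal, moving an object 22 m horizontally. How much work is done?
W = Fd cosθ = 67×22×cos(30°) = 1276.5 J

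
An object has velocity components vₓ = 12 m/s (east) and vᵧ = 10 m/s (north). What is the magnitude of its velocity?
|v| = √(vₓ² + vᵧ²) = √(12² + 10²) = √(244) = 15.62 m/s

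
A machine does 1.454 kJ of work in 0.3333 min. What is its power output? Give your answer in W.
P = W/t = 1454 J / 20 s = 72.71 W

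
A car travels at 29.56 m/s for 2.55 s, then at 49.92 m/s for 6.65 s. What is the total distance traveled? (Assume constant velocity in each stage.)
d₁ = v₁t₁ = 29.56 × 2.55 = 75.378 m
d₂ = v₂t₂ = 49.92 × 6.65 = 331.968 m
d_total = 75.378 + 331.968 = 407.35 m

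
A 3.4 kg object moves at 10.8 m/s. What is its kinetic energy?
KE = ½mv² = ½×3.4×10.8² = 198.288 J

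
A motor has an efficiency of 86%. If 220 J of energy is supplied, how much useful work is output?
W_out = η × W_in = 0.86 × 220 = 189.2 J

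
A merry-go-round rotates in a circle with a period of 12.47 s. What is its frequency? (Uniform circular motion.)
f = 1/T = 1/12.47 = 0.0802 Hz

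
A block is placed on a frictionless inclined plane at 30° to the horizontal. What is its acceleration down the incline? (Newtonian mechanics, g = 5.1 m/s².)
a = g sin(θ) = 5.1 × sin(30°) = 5.1 × 0.5 = 2.55 m/s²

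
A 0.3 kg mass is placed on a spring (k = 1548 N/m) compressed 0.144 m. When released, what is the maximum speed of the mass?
½kx² = ½mv² → v = x√(k/m) = 0.144×√(1548/0.3) = 10.34 m/s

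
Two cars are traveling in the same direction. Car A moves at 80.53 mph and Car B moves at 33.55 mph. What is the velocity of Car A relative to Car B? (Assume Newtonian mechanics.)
v_rel = v_A - v_B = 80.53 - 33.55 = 46.98 mph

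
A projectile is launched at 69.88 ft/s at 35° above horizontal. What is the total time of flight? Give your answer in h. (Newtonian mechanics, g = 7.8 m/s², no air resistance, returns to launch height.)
T = 2v₀sin(θ)/g (with unit conversion) = 0.0008701 h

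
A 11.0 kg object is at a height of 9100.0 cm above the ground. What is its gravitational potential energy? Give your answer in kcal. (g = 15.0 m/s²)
PE = mgh = 11 kg × 15.0 m/s² × 91 m = 1.502e+04 J = 3.589 kcal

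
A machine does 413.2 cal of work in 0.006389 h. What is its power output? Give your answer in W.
P = W/t = 1729 J / 23 s = 75.17 W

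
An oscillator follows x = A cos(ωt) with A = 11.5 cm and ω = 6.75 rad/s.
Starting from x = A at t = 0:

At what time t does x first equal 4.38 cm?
cos(ωt) = x/A = 4.38/11.5 = 0.3809
ωt = arccos(0.3809) = 1.18 rad
t = 1.18/6.75 = 0.1748 s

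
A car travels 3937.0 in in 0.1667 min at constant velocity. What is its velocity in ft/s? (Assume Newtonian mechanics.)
v = d/t (with unit conversion) = 32.8 ft/s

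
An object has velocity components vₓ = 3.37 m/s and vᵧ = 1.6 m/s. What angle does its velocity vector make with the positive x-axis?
θ = arctan(vᵧ/vₓ) = arctan(1.6/3.37) = 25.4°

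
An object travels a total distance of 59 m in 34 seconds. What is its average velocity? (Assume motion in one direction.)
v_avg = Δd / Δt = 59 / 34 = 1.74 m/s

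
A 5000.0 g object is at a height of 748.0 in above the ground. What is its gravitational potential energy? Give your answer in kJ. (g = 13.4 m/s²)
PE = mgh = 5 kg × 13.4 m/s² × 19 m = 1273 J = 1.273 kJ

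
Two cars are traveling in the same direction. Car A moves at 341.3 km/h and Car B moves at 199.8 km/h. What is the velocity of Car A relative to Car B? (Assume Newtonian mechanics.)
v_rel = v_A - v_B = 341.3 - 199.8 = 141.5 km/h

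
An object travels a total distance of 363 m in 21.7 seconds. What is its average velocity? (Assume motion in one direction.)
v_avg = Δd / Δt = 363 / 21.7 = 16.73 m/s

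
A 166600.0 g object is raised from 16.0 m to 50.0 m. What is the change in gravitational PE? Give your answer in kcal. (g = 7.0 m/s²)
ΔPE = mg(h₂ − h₁) = 166.6 kg × 7.0 m/s² × (50 − 16) m = 3.965e+04 J = 9.477 kcal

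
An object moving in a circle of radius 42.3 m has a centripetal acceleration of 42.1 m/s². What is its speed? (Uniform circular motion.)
v = √(a_c × r) = √(42.1 × 42.3) = 42.2 m/s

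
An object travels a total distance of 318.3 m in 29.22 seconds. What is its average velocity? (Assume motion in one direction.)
v_avg = Δd / Δt = 318.3 / 29.22 = 10.89 m/s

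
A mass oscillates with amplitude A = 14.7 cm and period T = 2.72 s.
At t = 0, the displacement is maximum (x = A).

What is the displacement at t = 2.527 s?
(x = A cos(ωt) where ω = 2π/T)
ω = 2π/T = 2π/2.72 = 2.31 rad/s
x = A cos(ωt) = 14.7×cos(2.31×2.527) = 13.26 cm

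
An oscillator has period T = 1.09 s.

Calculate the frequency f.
f = 1/T = 1/1.09 = 0.9174 Hz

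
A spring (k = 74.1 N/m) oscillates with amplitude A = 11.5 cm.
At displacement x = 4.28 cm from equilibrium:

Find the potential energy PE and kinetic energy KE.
E_total = ½kA² = ½×74.1×(0.115)² = 0.49 J
PE = ½kx² = ½×74.1×(0.0428)² = 0.06787 J
KE = E_total − PE = 0.4221 J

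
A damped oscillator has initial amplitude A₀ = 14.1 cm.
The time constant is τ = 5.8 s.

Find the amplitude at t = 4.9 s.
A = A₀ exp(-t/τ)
A = A₀ exp(−t/τ) = 14.1×exp(−4.9/5.8) = 6.058 cm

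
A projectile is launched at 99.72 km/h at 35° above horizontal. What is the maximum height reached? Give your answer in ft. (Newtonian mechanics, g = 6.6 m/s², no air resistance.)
H = v₀²sin²(θ)/(2g) (with unit conversion) = 62.74 ft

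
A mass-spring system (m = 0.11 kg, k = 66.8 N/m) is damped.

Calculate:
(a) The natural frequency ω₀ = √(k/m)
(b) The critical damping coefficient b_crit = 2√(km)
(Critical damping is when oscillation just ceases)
ω₀ = √(k/m) = √(66.8/0.11) = 24.64 rad/s
b_crit = 2√(km) = 2√(66.8×0.11) = 5.421 kg/s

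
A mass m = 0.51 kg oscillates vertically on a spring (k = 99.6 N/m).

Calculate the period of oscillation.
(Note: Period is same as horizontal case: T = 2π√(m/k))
T = 2π√(m/k) = 2π√(0.51/99.6) = 0.4496 s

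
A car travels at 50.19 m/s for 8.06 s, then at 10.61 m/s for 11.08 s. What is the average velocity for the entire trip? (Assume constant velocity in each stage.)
d₁ = v₁t₁ = 50.19 × 8.06 = 404.531 m
d₂ = v₂t₂ = 10.61 × 11.08 = 117.559 m
d_total = 522.09 m, t_total = 19.14 s
v_avg = d_total/t_total = 522.09/19.14 = 27.28 m/s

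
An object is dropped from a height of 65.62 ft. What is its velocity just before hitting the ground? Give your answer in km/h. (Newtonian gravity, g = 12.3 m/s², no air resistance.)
v = √(2gh) (with unit conversion) = 79.85 km/h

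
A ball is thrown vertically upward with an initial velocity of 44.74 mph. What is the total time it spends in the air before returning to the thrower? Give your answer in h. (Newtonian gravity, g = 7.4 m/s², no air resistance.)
t_total = 2v₀/g (with unit conversion) = 0.001502 h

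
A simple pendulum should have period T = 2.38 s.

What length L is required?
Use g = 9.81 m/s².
T = 2π√(L/g) → L = g(T/2π)² = 9.81×(2.38/2π)² = 1.408 m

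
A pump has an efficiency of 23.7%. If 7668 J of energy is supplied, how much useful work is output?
W_out = η × W_in = 0.237 × 7668 = 1817.3 J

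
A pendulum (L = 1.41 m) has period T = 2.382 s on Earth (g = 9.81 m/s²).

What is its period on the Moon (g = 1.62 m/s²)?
T = 2π√(L/g), so T_moon/T_earth = √(g_earth/g_moon)
T_moon = 2π√(1.41/1.62) = 5.862 s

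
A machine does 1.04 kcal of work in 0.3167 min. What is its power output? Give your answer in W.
P = W/t = 4351 J / 19 s = 229 W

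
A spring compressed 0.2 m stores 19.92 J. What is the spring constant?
PE = ½kx² → k = 2PE/x² = 2×19.92/0.2² = 996.0 N/m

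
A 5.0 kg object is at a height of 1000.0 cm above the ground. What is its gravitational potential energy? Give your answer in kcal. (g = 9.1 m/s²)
PE = mgh = 5 kg × 9.1 m/s² × 10 m = 455 J = 0.1087 kcal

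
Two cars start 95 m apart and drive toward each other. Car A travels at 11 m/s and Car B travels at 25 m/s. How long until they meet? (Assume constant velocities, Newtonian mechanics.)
Combined speed: v_combined = 11 + 25 = 36 m/s
Time to meet: t = d/36 = 95/36 = 2.64 s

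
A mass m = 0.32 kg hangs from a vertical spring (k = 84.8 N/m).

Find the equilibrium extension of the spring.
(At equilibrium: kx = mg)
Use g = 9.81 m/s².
x_eq = mg/k = 0.32×9.81/84.8 = 0.03702 m = 3.702 cm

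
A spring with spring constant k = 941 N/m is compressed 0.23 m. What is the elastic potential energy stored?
PE = ½kx² = ½×941×0.23² = 24.89 J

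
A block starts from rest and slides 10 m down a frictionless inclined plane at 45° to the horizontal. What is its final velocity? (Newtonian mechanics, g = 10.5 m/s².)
a = g sin(θ) = 10.5 × sin(45°) = 7.42 m/s²
v = √(2ad) = √(2 × 7.42 × 10) = 12.19 m/s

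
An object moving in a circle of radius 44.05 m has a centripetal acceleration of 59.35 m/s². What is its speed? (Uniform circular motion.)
v = √(a_c × r) = √(59.35 × 44.05) = 51.13 m/s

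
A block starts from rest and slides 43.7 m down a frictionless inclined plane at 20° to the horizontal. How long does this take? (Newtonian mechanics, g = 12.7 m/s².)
a = g sin(θ) = 12.7 × sin(20°) = 4.34 m/s²
t = √(2d/a) = √(2 × 43.7 / 4.34) = 4.49 s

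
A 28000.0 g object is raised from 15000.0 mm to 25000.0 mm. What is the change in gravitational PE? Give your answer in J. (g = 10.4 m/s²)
ΔPE = mg(h₂ − h₁) = 28 kg × 10.4 m/s² × (25 − 15) m = 2912 J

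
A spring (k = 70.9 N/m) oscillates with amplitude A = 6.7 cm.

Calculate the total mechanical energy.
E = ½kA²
E = ½kA² = ½×70.9×(0.067)² = 0.1591 J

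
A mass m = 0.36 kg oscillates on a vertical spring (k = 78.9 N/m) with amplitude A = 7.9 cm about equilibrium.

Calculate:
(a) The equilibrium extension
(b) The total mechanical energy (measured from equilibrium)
x_eq = mg/k = 0.36×9.81/78.9 = 0.04476 m = 4.476 cm
E = ½kA² = ½×78.9×(0.079)² = 0.2462 J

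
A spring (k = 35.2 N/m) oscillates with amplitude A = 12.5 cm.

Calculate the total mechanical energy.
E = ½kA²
E = ½kA² = ½×35.2×(0.125)² = 0.275 J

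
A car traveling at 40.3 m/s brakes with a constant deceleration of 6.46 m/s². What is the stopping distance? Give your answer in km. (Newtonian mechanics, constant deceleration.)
d = v₀² / (2a) (with unit conversion) = 0.1257 km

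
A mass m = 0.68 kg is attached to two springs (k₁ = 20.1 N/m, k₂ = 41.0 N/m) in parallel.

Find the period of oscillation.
k_eq = k₁+k₂ = 61.1 N/m
T = 2π√(m/k_eq) = 2π√(0.68/61.1) = 0.6628 s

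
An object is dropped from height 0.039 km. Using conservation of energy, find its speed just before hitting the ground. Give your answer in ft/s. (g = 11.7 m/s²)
mgh = ½mv² → v = √(2gh) = √(2×11.7×39) = 30.21 m/s = 99.11 ft/s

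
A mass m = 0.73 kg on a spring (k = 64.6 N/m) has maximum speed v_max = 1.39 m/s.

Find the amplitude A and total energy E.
½mv²_max = ½kA² → A = v_max√(m/k) = 1.39×√(0.73/64.6) = 0.1478 m = 14.78 cm
E = ½mv²_max = ½×0.73×1.39² = 0.7052 J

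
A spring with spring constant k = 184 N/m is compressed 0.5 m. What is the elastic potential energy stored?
PE = ½kx² = ½×184×0.5² = 23.0 J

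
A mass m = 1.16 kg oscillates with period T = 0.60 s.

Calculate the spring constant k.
T = 2π√(m/k) → k = m(2π/T)² = 1.16×(2π/0.6)² = 127.2 N/m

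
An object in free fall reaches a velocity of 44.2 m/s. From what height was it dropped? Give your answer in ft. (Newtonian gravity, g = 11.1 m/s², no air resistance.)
h = v²/(2g) (with unit conversion) = 288.7 ft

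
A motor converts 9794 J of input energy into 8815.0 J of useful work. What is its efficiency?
η = W_out/W_in = 8815.0/9794 = 0.9 = 90.0%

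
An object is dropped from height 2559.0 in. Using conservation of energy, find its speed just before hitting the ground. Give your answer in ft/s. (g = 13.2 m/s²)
mgh = ½mv² → v = √(2gh) = √(2×13.2×65) = 41.42 m/s = 135.9 ft/s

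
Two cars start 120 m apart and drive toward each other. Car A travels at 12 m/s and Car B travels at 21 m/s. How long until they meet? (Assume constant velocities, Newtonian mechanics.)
Combined speed: v_combined = 12 + 21 = 33 m/s
Time to meet: t = d/33 = 120/33 = 3.64 s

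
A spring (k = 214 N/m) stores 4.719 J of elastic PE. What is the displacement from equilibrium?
PE = ½kx² → x = √(2PE/k) = √(2×4.719/214) = 0.21 m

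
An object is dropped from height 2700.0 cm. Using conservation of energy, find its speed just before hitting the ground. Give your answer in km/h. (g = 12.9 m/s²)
mgh = ½mv² → v = √(2gh) = √(2×12.9×27) = 26.39 m/s = 95.02 km/h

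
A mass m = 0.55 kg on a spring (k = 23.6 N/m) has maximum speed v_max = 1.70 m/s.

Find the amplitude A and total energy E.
½mv²_max = ½kA² → A = v_max√(m/k) = 1.7×√(0.55/23.6) = 0.2595 m = 25.95 cm
E = ½mv²_max = ½×0.55×1.7² = 0.7947 J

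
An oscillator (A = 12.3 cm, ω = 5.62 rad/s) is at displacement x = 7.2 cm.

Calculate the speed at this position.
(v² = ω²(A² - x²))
v = ω√(A² − x²) = 5.62×√(0.123² − 0.072²) = 0.5605 m/s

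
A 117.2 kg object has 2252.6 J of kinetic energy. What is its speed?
KE = ½mv² → v = √(2KE/m) = √(2×2252.6/117.2) = 6.2 m/s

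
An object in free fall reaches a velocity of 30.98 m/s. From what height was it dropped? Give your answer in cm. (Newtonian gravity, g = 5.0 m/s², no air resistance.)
h = v²/(2g) (with unit conversion) = 9598.0 cm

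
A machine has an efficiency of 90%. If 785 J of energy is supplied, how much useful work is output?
W_out = η × W_in = 0.9 × 785 = 706.5 J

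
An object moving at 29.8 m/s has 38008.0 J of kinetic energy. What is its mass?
KE = ½mv² → m = 2KE/v² = 2×38008.0/29.8² = 85.6 kg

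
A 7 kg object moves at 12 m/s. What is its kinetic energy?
KE = ½mv² = ½×7×12² = 504.0 J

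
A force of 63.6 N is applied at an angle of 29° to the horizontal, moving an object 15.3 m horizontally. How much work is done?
W = Fd cosθ = 63.6×15.3×cos(29°) = 851.07 J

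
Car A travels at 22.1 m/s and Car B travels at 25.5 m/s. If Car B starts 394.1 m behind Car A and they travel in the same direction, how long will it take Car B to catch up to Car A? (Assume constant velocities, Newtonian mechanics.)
Relative speed: v_rel = 25.5 - 22.1 = 3.4 m/s
Time to catch: t = d₀/v_rel = 394.1/3.4 = 115.91 s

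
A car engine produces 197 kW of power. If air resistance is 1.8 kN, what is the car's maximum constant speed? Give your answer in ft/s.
P = Fv → v = P/F = 197000 W / 1800 N = 109.4 m/s = 359.1 ft/s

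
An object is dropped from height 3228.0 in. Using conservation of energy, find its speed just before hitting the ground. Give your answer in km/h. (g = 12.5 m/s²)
mgh = ½mv² → v = √(2gh) = √(2×12.5×81.99) = 45.27 m/s = 163.0 km/h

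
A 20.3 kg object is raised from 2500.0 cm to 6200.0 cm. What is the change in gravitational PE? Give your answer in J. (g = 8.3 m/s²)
ΔPE = mg(h₂ − h₁) = 20.3 kg × 8.3 m/s² × (62 − 25) m = 6234 J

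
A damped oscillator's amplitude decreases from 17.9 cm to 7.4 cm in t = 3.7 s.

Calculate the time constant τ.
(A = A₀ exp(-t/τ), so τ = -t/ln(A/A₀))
A/A₀ = 7.4/17.9 = 0.4134; ln(A/A₀) = -0.8833
τ = −t/ln(A/A₀) = −3.7/-0.8833 = 4.189 s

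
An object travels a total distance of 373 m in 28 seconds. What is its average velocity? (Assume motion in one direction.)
v_avg = Δd / Δt = 373 / 28 = 13.32 m/s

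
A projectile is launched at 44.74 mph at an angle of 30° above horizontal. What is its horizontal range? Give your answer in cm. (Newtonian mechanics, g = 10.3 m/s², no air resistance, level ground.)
R = v₀² sin(2θ) / g (with unit conversion) = 3363.0 cm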